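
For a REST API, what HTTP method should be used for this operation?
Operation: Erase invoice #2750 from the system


GET = read, POST = create, PUT = update/replace, DELETE = remove
This operation is a removal.
DELETE


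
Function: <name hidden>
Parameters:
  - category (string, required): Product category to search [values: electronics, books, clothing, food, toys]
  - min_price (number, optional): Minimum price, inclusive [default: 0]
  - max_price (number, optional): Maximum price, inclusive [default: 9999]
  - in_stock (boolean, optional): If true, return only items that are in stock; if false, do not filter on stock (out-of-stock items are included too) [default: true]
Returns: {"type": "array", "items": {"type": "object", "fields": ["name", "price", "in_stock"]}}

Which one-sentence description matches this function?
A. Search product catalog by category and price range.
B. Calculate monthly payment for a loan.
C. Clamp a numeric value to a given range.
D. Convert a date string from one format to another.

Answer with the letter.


Parameters category, min_price, max_price, in_stock and return "array" fit: Search product catalog by category and price range.
A


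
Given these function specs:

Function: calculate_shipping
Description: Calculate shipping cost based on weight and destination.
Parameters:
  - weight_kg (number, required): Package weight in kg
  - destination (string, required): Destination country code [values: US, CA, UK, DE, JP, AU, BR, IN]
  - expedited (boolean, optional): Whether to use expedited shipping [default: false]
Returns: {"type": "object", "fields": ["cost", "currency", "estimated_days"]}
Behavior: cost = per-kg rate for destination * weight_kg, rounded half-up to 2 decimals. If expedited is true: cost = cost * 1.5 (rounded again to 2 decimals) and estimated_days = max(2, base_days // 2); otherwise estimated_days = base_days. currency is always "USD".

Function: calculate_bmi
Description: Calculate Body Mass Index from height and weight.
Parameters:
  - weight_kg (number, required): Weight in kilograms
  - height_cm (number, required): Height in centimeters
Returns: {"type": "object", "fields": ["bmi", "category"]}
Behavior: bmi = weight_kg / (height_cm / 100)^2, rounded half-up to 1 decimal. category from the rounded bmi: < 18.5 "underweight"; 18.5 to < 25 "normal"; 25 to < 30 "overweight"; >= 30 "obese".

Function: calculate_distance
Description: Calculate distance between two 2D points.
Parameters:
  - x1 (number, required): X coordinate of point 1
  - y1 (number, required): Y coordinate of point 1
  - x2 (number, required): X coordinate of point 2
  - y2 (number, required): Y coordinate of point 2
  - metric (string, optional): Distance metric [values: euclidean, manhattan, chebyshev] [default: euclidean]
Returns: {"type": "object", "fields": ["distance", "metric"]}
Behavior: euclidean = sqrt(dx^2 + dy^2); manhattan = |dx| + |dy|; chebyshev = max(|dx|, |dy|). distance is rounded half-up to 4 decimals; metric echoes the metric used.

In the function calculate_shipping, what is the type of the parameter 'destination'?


The calculate_shipping spec declares:
  - destination (string, required): Destination country code [values: US, CA, UK, DE, JP, AU, BR, IN]
Type:
string


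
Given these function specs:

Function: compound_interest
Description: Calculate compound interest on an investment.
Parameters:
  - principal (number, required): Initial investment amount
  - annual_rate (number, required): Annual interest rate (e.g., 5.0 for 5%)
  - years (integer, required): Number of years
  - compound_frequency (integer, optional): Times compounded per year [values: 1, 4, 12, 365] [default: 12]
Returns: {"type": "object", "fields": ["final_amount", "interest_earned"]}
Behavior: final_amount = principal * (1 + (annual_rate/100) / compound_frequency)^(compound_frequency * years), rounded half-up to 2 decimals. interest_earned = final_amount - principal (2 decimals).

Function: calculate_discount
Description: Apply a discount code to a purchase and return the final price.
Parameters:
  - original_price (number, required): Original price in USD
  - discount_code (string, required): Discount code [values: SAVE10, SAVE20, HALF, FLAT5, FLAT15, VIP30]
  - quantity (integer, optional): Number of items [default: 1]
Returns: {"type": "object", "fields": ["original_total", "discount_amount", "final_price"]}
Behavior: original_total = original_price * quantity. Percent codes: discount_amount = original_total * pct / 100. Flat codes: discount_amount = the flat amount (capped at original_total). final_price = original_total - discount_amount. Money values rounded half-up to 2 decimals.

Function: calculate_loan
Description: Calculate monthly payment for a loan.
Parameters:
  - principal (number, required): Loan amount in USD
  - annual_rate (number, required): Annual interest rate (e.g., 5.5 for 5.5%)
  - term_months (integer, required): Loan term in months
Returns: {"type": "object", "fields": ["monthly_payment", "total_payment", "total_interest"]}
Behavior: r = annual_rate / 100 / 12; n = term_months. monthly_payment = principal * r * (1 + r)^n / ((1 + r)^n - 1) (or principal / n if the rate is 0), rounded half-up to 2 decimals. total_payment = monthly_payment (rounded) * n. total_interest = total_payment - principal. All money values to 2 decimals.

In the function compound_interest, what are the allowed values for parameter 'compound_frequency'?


The compound_interest spec declares:
  - compound_frequency (integer, optional): Times compounded per year [values: 1, 4, 12, 365] [default: 12]
Allowed values:
1, 4, 12, 365


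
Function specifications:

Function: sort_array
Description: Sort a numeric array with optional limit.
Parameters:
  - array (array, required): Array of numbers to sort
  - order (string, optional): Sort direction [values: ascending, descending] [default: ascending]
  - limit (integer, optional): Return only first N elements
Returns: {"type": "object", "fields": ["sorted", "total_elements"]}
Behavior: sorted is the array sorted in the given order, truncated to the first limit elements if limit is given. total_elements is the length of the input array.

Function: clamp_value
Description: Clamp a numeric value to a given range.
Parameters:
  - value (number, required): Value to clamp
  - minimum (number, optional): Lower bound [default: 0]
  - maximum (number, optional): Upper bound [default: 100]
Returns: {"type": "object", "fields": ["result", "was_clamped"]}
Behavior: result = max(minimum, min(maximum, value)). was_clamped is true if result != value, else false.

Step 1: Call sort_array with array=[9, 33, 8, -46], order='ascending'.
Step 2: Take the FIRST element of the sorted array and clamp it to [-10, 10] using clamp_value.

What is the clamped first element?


Step 1: sort_array(order=ascending)
  sorted: [-46, 8, 9, 33]
  -> first element = -46
Step 2: clamp_value(value=-46, minimum=-10, maximum=10)
  result = max(-10, min(10, -46)) = max(-10, -46) = -10
  was_clamped = (-10 != -46) = true
  -> result = -10
-10


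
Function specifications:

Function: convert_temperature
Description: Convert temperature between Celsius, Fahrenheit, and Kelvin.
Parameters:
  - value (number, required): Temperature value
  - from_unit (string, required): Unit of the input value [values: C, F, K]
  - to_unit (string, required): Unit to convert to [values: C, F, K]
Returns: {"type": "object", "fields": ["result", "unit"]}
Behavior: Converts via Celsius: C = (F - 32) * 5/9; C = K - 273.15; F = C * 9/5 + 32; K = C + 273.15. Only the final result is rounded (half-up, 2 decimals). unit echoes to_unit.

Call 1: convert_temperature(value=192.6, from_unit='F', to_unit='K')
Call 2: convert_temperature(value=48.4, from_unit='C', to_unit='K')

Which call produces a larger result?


Call 1:
  To C: (192.6 - 32) * 5/9 = 89.222222
  To K: 89.222222 + 273.15 = 362.372222
  Round to 2 decimals: 362.37
  -> 362.37 K
Call 2:
  Input already in C: 48.4
  To K: 48.4 + 273.15 = 321.55
  Round to 2 decimals: 321.55
  -> 321.55 K
Call 1 (362.37 K)


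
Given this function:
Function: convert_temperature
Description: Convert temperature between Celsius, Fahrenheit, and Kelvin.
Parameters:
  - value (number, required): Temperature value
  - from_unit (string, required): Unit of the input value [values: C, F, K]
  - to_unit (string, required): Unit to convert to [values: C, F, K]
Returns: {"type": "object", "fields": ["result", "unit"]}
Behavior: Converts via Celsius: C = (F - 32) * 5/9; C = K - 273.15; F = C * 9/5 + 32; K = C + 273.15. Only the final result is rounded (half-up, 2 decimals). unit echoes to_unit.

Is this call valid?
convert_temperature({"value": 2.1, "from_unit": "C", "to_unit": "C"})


Checking all required parameters present and types match... All valid.
Valid


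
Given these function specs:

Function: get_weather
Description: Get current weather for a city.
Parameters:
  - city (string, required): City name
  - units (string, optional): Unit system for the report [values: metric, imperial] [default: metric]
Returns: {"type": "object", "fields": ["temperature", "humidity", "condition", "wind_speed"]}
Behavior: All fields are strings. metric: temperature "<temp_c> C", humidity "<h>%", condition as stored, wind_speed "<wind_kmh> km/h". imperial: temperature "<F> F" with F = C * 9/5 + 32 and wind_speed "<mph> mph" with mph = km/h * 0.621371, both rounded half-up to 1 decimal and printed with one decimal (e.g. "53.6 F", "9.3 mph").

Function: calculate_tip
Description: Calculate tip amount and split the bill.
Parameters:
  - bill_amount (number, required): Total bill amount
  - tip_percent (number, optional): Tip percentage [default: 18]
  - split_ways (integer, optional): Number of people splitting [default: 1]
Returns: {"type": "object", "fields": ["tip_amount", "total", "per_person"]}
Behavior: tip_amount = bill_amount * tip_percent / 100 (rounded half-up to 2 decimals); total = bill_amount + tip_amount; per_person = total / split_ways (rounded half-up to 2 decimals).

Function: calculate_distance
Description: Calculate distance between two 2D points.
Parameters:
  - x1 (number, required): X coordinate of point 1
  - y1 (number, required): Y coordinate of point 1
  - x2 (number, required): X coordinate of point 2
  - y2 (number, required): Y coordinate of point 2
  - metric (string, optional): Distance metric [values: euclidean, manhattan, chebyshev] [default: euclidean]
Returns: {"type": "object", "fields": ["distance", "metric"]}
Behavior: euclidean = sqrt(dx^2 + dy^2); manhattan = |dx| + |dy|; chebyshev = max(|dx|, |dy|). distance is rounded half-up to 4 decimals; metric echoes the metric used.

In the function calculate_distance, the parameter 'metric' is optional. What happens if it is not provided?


The calculate_distance spec declares:
  - metric (string, optional): Distance metric [values: euclidean, manhattan, chebyshev] [default: euclidean]
It defaults to euclidean


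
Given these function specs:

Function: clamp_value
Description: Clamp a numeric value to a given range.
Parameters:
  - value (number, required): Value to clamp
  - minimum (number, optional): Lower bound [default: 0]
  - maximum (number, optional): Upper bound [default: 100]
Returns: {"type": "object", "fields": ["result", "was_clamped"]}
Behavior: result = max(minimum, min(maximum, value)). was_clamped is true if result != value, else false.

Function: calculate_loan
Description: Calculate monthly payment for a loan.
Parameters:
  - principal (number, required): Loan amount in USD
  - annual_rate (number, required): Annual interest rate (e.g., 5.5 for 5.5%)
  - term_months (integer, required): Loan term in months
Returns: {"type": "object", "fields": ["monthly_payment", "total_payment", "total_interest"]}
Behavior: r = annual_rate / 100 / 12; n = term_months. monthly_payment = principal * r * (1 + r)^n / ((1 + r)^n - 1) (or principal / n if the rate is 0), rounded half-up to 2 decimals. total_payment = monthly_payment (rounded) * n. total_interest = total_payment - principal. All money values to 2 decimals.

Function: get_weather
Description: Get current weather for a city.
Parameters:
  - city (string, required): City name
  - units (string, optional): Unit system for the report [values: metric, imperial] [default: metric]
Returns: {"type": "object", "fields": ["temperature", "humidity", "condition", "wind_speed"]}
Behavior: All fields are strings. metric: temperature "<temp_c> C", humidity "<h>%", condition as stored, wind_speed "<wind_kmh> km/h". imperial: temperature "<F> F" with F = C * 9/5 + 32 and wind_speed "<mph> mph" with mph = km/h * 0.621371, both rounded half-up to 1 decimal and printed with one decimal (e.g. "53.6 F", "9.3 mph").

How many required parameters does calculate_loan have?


Parameters of calculate_loan: principal (required), annual_rate (required), term_months (required)
Required count:
3


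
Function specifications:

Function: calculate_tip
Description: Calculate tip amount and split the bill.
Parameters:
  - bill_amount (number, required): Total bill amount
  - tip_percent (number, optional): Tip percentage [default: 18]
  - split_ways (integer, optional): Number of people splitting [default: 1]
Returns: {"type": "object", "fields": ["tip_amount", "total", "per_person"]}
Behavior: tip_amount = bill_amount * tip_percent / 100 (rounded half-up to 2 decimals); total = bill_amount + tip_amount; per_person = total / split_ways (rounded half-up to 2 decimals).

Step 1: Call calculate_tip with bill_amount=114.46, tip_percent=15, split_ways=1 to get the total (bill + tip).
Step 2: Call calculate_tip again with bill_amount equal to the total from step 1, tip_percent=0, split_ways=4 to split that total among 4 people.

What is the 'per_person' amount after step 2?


Step 1: calculate_tip(bill_amount=114.46, tip_percent=15, split_ways=1)
  tip_amount = 114.46 * 15/100 = 17.169 -> 17.17
  total = 114.46 + 17.17 = 131.63
  per_person = 131.63 / 1 = 131.63 -> 131.63
  -> total = 131.63
Step 2: calculate_tip(bill_amount=131.63, tip_percent=0, split_ways=4)
  tip_amount = 131.63 * 0/100 = 0 -> 0.00
  total = 131.63 + 0.00 = 131.63
  per_person = 131.63 / 4 = 32.9075 -> 32.91
  -> per_person = 32.91
$32.91


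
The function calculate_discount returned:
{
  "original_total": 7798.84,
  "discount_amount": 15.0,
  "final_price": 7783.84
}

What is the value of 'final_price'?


7783.84


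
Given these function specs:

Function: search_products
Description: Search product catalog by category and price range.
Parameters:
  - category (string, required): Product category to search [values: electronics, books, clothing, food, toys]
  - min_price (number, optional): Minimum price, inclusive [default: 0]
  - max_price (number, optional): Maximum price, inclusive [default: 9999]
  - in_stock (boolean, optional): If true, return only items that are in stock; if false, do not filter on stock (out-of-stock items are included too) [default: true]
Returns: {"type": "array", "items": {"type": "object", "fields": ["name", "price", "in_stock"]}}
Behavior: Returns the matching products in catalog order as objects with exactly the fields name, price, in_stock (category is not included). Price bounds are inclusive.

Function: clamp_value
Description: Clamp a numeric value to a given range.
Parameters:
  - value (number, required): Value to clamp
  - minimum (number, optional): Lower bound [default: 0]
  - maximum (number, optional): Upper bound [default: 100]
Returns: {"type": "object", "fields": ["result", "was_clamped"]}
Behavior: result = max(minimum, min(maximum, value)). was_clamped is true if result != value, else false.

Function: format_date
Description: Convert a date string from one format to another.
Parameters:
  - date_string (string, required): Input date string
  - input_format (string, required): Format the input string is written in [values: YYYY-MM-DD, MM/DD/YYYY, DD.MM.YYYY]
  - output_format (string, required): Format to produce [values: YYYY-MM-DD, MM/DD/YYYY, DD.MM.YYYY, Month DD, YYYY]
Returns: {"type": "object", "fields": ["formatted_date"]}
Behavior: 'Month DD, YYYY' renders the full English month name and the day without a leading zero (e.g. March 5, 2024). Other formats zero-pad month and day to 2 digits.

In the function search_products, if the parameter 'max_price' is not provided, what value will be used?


The search_products spec declares:
  - max_price (number, optional): Maximum price, inclusive [default: 9999]
Default:
9999


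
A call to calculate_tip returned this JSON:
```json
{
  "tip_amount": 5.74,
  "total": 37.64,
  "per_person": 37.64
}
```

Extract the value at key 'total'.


37.64


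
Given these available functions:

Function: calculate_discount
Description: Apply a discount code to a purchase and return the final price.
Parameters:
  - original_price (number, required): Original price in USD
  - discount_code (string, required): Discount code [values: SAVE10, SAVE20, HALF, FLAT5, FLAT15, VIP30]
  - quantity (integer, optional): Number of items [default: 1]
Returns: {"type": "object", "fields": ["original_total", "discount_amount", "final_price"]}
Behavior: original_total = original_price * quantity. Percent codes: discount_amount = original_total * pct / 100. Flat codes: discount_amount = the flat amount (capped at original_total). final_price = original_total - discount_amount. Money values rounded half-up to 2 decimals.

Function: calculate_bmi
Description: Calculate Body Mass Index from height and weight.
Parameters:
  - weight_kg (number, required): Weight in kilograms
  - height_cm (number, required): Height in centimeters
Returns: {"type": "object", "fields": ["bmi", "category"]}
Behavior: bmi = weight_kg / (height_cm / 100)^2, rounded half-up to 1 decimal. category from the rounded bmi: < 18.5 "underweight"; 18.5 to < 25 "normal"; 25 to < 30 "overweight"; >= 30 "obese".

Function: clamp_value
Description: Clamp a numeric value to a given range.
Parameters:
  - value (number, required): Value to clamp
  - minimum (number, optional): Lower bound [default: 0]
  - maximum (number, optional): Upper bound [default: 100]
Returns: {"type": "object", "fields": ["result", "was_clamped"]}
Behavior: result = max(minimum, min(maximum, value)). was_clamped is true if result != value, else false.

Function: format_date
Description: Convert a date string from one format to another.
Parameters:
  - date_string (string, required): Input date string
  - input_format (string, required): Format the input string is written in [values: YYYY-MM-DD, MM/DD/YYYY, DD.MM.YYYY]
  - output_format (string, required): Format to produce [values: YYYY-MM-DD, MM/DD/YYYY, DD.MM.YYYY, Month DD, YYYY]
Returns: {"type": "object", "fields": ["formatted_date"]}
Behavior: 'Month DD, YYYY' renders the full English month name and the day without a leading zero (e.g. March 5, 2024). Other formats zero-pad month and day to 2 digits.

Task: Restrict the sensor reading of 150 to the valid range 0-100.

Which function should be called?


The task needs a function whose description is: Clamp a numeric value to a given range.
clamp_value


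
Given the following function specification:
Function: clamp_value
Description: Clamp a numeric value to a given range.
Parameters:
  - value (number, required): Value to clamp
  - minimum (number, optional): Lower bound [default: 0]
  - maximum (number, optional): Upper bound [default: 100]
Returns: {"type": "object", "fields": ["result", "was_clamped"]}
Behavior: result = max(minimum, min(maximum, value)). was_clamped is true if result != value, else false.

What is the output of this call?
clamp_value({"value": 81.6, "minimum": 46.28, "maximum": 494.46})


result = max(46.28, min(494.46, 81.6)) = max(46.28, 81.6) = 81.6
was_clamped = (81.6 != 81.6) = false
Output:
{"result": 81.6, "was_clamped": false}


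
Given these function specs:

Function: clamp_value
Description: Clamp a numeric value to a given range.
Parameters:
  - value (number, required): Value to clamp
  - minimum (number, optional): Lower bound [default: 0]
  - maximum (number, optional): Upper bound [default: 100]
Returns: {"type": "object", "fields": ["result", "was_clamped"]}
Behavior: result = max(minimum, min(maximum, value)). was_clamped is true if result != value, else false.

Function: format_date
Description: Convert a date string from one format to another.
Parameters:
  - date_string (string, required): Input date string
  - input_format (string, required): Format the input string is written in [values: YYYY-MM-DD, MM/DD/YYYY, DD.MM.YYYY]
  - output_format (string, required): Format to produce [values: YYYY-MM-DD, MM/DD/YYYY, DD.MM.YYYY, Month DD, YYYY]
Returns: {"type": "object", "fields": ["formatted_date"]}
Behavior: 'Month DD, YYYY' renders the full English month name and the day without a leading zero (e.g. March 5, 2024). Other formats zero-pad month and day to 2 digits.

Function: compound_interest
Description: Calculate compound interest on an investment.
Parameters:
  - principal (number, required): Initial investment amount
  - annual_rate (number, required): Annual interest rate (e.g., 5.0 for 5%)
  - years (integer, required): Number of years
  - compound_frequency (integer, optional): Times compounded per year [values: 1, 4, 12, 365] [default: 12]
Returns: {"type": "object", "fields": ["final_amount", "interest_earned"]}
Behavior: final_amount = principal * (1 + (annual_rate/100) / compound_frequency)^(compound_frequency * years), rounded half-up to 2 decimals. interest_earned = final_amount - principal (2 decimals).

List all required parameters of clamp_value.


Parameters of clamp_value and their required/optional flag:
  value: required
  minimum: optional
  maximum: optional
value


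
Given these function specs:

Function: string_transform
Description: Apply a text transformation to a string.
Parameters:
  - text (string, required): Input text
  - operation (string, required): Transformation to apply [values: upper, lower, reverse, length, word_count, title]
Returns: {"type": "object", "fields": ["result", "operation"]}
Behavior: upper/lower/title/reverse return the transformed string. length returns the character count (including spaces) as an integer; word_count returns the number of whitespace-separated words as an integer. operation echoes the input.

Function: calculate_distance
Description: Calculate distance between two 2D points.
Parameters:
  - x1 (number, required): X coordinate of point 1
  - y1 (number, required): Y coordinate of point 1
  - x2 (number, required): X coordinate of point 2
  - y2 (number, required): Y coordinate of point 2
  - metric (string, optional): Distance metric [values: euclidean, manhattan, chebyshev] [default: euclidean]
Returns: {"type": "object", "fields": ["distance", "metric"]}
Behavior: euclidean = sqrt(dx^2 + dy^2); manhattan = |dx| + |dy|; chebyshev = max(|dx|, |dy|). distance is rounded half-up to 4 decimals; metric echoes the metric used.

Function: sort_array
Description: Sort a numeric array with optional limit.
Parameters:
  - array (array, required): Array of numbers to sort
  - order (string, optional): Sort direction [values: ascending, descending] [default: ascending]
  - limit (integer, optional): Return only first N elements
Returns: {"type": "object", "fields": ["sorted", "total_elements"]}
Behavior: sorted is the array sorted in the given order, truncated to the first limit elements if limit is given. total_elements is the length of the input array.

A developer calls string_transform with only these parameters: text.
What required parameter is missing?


Required parameters: text, operation
Provided: text
Missing: operation
operation


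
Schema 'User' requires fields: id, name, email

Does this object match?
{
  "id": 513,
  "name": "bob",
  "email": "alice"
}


Checking required fields... All present.
Valid - all required fields present


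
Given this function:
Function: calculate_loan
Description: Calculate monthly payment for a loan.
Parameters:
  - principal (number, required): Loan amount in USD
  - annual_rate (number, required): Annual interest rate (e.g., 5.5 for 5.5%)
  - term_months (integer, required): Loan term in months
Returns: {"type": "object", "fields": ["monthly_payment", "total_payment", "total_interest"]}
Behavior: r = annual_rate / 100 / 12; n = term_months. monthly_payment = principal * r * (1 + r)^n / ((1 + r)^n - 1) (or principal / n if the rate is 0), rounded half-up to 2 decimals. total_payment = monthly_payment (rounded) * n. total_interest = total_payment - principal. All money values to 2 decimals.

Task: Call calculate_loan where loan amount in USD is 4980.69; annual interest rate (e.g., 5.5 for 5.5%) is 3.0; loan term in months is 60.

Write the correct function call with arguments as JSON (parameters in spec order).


Mapping each described value to its parameter name:
  'Loan amount in USD' -> principal = 4980.69
  'Annual interest rate (e.g., 5.5 for 5.5%)' -> annual_rate = 3.0
  'Loan term in months' -> term_months = 60
calculate_loan({"principal": 4980.69, "annual_rate": 3.0, "term_months": 60})


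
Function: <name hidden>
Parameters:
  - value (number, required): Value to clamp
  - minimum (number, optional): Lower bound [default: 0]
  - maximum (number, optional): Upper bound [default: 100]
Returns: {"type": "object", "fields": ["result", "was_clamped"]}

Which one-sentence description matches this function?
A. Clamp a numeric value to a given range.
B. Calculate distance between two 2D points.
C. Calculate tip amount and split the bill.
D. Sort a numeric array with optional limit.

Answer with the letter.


Parameters value, minimum, maximum and return ["result", "was_clamped"] fit: Clamp a numeric value to a given range.
A


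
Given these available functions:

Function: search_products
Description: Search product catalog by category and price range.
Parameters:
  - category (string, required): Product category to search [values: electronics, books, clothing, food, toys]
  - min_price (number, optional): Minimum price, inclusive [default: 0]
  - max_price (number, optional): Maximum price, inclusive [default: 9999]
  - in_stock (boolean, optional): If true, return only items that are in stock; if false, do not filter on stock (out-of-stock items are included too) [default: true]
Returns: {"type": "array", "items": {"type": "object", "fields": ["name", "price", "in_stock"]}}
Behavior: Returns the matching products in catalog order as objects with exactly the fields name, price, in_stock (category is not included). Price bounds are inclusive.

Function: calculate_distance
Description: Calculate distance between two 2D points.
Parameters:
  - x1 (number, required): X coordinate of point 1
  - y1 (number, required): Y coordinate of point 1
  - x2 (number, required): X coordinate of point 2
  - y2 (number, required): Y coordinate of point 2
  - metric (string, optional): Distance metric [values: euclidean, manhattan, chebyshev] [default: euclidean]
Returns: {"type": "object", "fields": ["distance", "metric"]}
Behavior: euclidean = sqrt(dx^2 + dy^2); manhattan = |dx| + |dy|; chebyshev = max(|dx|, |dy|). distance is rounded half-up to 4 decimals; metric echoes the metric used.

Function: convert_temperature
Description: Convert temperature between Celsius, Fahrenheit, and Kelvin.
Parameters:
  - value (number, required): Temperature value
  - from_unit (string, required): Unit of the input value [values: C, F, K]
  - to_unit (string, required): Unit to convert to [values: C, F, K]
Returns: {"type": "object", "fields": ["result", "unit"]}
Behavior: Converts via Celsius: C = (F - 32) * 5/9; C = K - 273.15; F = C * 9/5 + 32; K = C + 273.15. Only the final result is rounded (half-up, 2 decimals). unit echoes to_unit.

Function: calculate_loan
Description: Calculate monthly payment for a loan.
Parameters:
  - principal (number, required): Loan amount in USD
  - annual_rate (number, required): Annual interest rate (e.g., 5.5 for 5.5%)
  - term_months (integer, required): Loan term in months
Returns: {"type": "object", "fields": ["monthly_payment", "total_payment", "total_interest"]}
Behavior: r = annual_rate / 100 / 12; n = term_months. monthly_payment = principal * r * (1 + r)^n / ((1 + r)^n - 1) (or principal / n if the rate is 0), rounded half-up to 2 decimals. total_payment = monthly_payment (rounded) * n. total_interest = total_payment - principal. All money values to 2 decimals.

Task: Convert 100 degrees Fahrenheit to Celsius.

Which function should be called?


The task needs a function whose description is: Convert temperature between Celsius, Fahrenheit, and Kelvin.
convert_temperature


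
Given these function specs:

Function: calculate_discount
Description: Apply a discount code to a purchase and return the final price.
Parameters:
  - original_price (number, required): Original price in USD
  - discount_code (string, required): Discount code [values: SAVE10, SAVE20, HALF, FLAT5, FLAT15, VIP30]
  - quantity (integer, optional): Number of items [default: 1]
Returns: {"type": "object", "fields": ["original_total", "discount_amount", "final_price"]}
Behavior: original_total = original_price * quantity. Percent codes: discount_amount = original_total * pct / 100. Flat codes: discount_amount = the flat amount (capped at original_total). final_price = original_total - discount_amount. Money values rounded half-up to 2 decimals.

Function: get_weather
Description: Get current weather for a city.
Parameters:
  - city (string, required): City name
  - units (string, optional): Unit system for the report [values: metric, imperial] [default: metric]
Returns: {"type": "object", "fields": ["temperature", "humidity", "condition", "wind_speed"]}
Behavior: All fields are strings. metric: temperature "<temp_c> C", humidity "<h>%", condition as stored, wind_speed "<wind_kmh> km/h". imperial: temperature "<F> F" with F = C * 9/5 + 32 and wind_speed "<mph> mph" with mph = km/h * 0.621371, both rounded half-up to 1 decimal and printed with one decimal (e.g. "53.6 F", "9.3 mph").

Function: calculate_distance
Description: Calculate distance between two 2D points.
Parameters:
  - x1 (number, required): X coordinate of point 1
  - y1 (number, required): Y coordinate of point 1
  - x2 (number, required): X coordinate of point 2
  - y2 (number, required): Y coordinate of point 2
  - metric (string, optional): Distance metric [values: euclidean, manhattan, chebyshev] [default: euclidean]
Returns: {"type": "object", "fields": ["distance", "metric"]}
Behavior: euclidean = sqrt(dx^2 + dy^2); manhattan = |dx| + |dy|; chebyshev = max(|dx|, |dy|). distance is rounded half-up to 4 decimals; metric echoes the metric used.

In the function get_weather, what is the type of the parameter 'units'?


The get_weather spec declares:
  - units (string, optional): Unit system for the report [values: metric, imperial] [default: metric]
Type:
string


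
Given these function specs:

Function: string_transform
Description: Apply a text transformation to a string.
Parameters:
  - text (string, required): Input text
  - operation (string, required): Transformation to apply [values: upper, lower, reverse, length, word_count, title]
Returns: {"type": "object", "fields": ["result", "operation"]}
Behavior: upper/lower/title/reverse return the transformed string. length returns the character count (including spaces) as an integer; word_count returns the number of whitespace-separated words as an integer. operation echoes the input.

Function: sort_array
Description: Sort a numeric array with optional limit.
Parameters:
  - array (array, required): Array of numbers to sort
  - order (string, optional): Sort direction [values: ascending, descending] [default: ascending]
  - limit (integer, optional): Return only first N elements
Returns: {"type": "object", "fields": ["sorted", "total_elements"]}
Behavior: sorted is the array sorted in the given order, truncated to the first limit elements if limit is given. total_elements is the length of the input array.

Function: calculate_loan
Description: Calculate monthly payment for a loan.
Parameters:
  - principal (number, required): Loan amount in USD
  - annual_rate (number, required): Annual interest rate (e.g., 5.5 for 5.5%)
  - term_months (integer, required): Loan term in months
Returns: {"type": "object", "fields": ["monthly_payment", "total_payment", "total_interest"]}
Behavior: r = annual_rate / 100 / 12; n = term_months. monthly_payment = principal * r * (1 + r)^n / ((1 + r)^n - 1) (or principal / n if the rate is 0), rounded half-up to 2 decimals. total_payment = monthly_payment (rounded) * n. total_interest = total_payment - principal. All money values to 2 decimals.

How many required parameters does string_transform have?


Parameters of string_transform: text (required), operation (required)
Required count:
2


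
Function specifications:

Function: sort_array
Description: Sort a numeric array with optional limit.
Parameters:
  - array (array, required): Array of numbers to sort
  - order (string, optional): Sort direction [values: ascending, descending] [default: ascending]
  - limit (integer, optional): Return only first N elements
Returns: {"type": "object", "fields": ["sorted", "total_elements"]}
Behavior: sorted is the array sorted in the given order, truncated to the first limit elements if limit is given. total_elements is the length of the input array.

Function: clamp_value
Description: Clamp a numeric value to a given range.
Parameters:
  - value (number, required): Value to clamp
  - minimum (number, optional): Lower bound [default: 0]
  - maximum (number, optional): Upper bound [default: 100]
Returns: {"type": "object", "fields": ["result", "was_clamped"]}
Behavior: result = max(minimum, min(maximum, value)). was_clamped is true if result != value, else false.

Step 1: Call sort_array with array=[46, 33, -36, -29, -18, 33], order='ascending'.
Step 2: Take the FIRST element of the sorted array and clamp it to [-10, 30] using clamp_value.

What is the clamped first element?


Step 1: sort_array(order=ascending)
  sorted: [-36, -29, -18, 33, 33, 46]
  -> first element = -36
Step 2: clamp_value(value=-36, minimum=-10, maximum=30)
  result = max(-10, min(30, -36)) = max(-10, -36) = -10
  was_clamped = (-10 != -36) = true
  -> result = -10
-10


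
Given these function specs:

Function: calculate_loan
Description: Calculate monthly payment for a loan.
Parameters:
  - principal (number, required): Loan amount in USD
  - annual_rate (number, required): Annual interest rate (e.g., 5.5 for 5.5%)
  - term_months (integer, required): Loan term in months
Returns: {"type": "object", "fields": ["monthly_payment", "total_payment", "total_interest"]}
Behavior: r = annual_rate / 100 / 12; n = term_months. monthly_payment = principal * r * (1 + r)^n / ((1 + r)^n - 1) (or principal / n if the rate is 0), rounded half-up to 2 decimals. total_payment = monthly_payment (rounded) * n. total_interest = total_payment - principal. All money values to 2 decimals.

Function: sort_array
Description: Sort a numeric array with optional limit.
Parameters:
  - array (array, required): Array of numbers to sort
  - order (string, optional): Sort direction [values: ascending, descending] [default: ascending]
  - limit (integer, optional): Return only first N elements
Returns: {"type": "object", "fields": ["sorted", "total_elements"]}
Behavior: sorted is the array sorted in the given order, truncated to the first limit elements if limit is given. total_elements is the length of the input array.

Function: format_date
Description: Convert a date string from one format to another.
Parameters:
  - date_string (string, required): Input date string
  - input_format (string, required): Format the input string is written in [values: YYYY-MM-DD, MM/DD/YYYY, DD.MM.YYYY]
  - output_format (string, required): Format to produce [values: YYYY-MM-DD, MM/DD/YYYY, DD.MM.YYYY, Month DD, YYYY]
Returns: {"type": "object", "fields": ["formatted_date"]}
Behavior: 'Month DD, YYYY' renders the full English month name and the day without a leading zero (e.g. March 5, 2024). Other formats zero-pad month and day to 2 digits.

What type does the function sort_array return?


The sort_array spec declares Returns: {"type": "object", "fields": ["sorted", "total_elements"]}
Type:
object


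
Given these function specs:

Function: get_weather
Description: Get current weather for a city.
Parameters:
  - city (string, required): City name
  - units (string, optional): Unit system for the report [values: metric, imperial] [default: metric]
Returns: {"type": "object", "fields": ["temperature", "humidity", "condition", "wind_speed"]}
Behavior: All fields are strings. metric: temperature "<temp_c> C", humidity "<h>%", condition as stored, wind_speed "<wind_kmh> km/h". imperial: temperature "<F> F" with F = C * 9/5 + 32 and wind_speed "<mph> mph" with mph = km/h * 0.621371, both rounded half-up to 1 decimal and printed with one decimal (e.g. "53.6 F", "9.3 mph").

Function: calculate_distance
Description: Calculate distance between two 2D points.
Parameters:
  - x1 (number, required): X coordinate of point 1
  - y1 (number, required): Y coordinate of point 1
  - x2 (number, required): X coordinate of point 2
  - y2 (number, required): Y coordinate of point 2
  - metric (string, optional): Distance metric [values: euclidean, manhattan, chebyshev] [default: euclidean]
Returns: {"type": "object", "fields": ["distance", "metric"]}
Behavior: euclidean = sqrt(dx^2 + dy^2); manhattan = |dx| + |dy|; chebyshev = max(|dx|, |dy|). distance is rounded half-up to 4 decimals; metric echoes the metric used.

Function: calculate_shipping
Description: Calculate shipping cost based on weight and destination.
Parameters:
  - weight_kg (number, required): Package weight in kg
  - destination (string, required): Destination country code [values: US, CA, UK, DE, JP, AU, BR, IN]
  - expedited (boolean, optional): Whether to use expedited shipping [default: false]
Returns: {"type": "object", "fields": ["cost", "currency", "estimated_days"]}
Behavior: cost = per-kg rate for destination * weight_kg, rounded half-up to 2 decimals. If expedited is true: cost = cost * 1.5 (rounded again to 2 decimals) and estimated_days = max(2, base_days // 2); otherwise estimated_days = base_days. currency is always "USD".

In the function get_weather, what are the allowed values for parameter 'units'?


The get_weather spec declares:
  - units (string, optional): Unit system for the report [values: metric, imperial] [default: metric]
Allowed values:
metric, imperial


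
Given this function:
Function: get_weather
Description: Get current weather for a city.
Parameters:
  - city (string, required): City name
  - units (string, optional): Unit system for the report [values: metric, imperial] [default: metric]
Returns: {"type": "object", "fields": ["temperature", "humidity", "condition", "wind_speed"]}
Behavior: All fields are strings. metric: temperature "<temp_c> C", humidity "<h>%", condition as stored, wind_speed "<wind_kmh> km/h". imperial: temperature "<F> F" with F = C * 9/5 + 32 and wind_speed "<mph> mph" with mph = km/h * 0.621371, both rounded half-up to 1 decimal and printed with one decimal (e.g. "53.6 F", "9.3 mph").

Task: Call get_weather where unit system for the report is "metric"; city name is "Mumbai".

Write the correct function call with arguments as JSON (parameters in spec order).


Mapping each described value to its parameter name:
  'Unit system for the report' -> units = "metric"
  'City name' -> city = "Mumbai"
get_weather({"city": "Mumbai", "units": "metric"})


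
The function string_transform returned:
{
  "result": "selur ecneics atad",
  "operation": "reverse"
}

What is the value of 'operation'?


reverse


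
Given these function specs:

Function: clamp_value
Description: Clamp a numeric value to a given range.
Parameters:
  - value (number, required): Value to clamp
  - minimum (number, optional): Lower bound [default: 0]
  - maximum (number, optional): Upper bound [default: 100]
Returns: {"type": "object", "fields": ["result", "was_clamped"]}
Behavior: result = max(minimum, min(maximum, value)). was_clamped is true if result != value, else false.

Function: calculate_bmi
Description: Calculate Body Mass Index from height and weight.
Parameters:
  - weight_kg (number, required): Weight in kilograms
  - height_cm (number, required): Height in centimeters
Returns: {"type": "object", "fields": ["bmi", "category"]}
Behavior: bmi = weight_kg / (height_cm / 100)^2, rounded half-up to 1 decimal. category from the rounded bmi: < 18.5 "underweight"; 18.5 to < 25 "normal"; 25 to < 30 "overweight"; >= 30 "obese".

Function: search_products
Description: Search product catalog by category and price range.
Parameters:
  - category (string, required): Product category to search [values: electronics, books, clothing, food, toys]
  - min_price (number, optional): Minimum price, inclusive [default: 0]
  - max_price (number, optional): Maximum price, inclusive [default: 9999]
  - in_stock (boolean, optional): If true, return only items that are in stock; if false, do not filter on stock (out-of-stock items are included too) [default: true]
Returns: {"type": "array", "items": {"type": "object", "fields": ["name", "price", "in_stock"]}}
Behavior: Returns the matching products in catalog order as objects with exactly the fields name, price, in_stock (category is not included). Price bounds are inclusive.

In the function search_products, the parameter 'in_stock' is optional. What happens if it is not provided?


The search_products spec declares:
  - in_stock (boolean, optional): If true, return only items that are in stock; if false, do not filter on stock (out-of-stock items are included too) [default: true]
It defaults to true
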